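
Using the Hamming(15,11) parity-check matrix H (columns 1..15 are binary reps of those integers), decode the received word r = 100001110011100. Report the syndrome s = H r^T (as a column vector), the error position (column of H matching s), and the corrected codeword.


s = (0, 0, 1, 0)^T, error position = 2, corrected codeword c = 110001110011100

Compute s = H r^T mod 2 one row at a time:
  s_1 = 1 + 0 + 0 + 1 + 1 + 1 + 0 + 0 = 4 ≡ 0 (mod 2).
  s_2 = 0 + 0 + 1 + 1 + 1 + 1 + 0 + 0 = 4 ≡ 0 (mod 2).
  s_3 = 0 + 0 + 1 + 1 + 0 + 1 + 0 + 0 = 3 ≡ 1 (mod 2).
  s_4 = 1 + 0 + 0 + 1 + 0 + 1 + 1 + 0 = 4 ≡ 0 (mod 2).
s = (0, 0, 1, 0)^T — this equals column 2 of H (binary 0010), so error is at position 2.
Correct: flip bit 2 of r = 100001110011100 to get c = 110001110011100.


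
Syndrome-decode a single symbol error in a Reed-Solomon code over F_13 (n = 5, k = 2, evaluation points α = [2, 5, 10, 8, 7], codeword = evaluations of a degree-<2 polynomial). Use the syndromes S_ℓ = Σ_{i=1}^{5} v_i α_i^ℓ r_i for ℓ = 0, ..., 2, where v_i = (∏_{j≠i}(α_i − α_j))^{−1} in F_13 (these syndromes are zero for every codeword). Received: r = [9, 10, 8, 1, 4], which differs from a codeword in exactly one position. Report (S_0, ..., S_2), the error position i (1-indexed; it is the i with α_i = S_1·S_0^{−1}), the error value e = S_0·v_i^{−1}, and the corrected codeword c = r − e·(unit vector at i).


S = (11, 9, 5), error at position 1, error magnitude e = 3, c = [6, 10, 8, 1, 4].

Step 1: column multipliers v_i = (∏_{j≠i}(α_i − α_j))^{−1} mod 13.
  i = 1 (α = 2): (2−5)(2−10)(2−8)(2−7) = (−3)·(−8)·(−6)·(−5) = 720 ≡ 5, so v_1 = 5^{−1} = 8 (mod 13).
  i = 2 (α = 5): (5−2)(5−10)(5−8)(5−7) = 3·(−5)·(−3)·(−2) = −90 ≡ 1, so v_2 = 1^{−1} = 1 (mod 13).
  i = 3 (α = 10): (10−2)(10−5)(10−8)(10−7) = 8·5·2·3 = 240 ≡ 6, so v_3 = 6^{−1} = 11 (mod 13).
  i = 4 (α = 8): (8−2)(8−5)(8−10)(8−7) = 6·3·(−2)·1 = −36 ≡ 3, so v_4 = 3^{−1} = 9 (mod 13).
  i = 5 (α = 7): (7−2)(7−5)(7−10)(7−8) = 5·2·(−3)·(−1) = 30 ≡ 4, so v_5 = 4^{−1} = 10 (mod 13).
  v = [8, 1, 11, 9, 10].
Step 2: syndromes of r = [9, 10, 8, 1, 4] (all sums mod 13).
  S_0 = Σ v_i r_i = 8·9 + 1·10 + 11·8 + 9·1 + 10·4 = 219 ≡ 11.
  S_1 = Σ v_i α_i r_i = 8·2·9 + 1·5·10 + 11·10·8 + 9·8·1 + 10·7·4 = 1426 ≡ 9.
  α_i^2 mod 13 = [4, 12, 9, 12, 10].
  S_2 = Σ v_i α_i^2 r_i = 8·4·9 + 1·12·10 + 11·9·8 + 9·12·1 + 10·10·4 = 1708 ≡ 5.
  S = (11, 9, 5) ≠ 0, so r is not a codeword (an error is present).
Step 3: locate the error. For a single error e at position i, S_ℓ = v_i·e·α_i^ℓ, so α_err = S_1/S_0.
  S_0^{−1} = 11^{−1} = 6 (mod 13), so α_err = 9·6 = 54 ≡ 2 = α_1. Error position i = 1.
  Consistency check: S_2/S_1 = 5·3 = 15 ≡ 2 = α_err ✓ (single-error assumption holds).
Step 4: error magnitude e = S_0/v_1 = S_0·∏_{j≠1}(α_1 − α_j) = 11·5 = 55 ≡ 3 (mod 13).
Step 5: correct position 1: c_1 = r_1 − e = 9 − 3 ≡ 6 (mod 13). Hence c = [6, 10, 8, 1, 4].
  Check: interpolating c through the α_i gives m(x) = 12 + 10·x (degree < 2) with m(α_i) = c_i for every i, so c is indeed a codeword.


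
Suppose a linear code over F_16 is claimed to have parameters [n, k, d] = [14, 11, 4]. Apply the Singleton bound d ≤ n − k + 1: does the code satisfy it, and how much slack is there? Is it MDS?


Singleton RHS = n − k + 1 = 4, slack = 0, bound satisfied, MDS.

Singleton bound: d ≤ n − k + 1.
Here n = 14, k = 11, so n − k + 1 = 4.
Given d = 4, check d ≤ 4: YES.
Slack = (n − k + 1) − d = 0.
The code is MDS (slack = 0).
Description: the claimed parameters are [14, 11, 4]_16; such a code would be MDS (meets Singleton bound).


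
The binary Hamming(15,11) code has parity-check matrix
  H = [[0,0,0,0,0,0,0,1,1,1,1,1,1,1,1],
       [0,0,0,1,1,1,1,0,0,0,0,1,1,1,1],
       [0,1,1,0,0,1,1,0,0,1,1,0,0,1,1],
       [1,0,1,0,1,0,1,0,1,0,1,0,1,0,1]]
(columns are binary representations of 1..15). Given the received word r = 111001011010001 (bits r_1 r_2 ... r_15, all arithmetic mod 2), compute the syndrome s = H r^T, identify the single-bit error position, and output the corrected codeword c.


s = (0, 0, 1, 1)^T, error position = 3, corrected codeword c = 110001011010001

Compute s = H r^T mod 2 one row at a time:
  s_1 = 1 + 1 + 0 + 1 + 0 + 0 + 0 + 1 = 4 ≡ 0 (mod 2).
  s_2 = 0 + 0 + 1 + 0 + 0 + 0 + 0 + 1 = 2 ≡ 0 (mod 2).
  s_3 = 1 + 1 + 1 + 0 + 0 + 1 + 0 + 1 = 5 ≡ 1 (mod 2).
  s_4 = 1 + 1 + 0 + 0 + 1 + 1 + 0 + 1 = 5 ≡ 1 (mod 2).
s = (0, 0, 1, 1)^T — this equals column 3 of H (binary 0011), so error is at position 3.
Correct: flip bit 3 of r = 111001011010001 to get c = 110001011010001.


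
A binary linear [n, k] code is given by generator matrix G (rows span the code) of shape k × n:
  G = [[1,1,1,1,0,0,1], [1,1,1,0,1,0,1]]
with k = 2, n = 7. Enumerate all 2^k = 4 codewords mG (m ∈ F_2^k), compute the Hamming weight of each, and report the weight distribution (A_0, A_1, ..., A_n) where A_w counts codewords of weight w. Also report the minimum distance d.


Weight distribution: A_0 = 1, A_2 = 1, A_5 = 2. Minimum distance d = 2.

Enumerate all 2^2 = 4 messages m ∈ F_2^2.
For each, compute codeword c = mG in F_2^7, then tally its weight.
  m = 00 → c = 0000000, weight = 0.
  m = 10 → c = 1111001, weight = 5.
  m = 01 → c = 1110101, weight = 5.
  m = 11 → c = 0001100, weight = 2.
Tally weights:
  weight 0: 1 codewords.
  weight 2: 1 codewords.
  weight 5: 2 codewords.
Minimum distance d = smallest w > 0 with A_w > 0 = 2.
Sanity: Σ A_w = 4 = 2^2 = 4 ✓.


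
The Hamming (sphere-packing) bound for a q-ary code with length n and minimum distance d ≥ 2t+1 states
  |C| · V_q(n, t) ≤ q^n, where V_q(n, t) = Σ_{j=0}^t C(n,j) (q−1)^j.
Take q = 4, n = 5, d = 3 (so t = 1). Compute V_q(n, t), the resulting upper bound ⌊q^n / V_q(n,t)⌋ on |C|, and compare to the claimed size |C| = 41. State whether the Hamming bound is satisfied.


V_q(n, t) = 16, q^n = 1024, Hamming bound = 64, |C| = 41 ≤ bound (satisfied).

Step 1: Compute V_q(n, t) = Σ_{j=0}^1 C(n, j) (q−1)^j.
  j = 0: C(5,0)·(3)^0 = 1·1 = 1.
  j = 1: C(5,1)·(3)^1 = 5·3 = 15.
  V_q(n, t) = 1 + 15 = 16.
Step 2: q^n = 4^5 = 1024.
Step 3: Hamming bound ⌊q^n / V_q(n,t)⌋ = ⌊1024/16⌋ = 64.
Step 4: Compare |C| = 41 to 64: satisfied.
The claimed |C| lies below the Hamming bound.


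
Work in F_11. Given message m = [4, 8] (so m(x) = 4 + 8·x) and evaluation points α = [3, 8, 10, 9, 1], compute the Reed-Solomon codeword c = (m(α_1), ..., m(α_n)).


c = [6, 2, 7, 10, 1]

Message polynomial: m(x) = 4 + 8·x (mod 11).
For each evaluation point α_i, compute m(α_i) mod 11:
  α_1 = 3: Horner steps 8 → 6, so m(3) = 6.
  α_2 = 8: Horner steps 8 → 2, so m(8) = 2.
  α_3 = 10: Horner steps 8 → 7, so m(10) = 7.
  α_4 = 9: Horner steps 8 → 10, so m(9) = 10.
  α_5 = 1: Horner steps 8 → 1, so m(1) = 1.
Codeword c = [6, 2, 7, 10, 1] ∈ F_11^5.


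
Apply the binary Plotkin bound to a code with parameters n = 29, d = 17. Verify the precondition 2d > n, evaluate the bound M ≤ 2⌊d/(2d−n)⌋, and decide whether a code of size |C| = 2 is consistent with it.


Plotkin bound M ≤ 6; given |C| = 2 ≤ bound (satisfied).

Check applicability: 2d = 34, n = 29.
2d − n = 5 > 0, so Plotkin applies.
Compute d/(2d−n) = 17/5 ≈ 3.4000.
⌊d/(2d−n)⌋ = 3.
Plotkin bound: M ≤ 2·3 = 6.
Given |C| = 2, check: satisfied.
This |C| is below the Plotkin bound.


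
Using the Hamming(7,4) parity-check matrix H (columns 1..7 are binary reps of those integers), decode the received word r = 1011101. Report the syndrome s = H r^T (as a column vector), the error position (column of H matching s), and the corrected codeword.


s = (1, 0, 0)^T, error position = 4, corrected codeword c = 1010101

Compute s = H r^T mod 2 one row at a time:
  s_1 = 1 + 1 + 0 + 1 = 3 ≡ 1 (mod 2).
  s_2 = 0 + 1 + 0 + 1 = 2 ≡ 0 (mod 2).
  s_3 = 1 + 1 + 1 + 1 = 4 ≡ 0 (mod 2).
s = (1, 0, 0)^T — this equals column 4 of H (binary 100), so error is at position 4.
Correct: flip bit 4 of r = 1011101 to get c = 1010101.


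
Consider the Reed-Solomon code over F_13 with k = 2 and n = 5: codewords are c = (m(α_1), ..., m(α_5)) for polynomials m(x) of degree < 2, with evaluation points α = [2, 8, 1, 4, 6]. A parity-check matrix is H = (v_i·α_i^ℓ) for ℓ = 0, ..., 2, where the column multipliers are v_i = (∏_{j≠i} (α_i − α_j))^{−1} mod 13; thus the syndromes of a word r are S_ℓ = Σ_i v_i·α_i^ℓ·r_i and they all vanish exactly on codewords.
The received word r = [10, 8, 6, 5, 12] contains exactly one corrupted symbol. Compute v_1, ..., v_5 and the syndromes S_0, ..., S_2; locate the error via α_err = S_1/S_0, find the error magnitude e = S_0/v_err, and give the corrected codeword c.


S = (7, 3, 5), error at position 5, error magnitude e = 12, c = [10, 8, 6, 5, 0].

Step 1: column multipliers v_i = (∏_{j≠i}(α_i − α_j))^{−1} mod 13.
  i = 1 (α = 2): (2−8)(2−1)(2−4)(2−6) = (−6)·1·(−2)·(−4) = −48 ≡ 4, so v_1 = 4^{−1} = 10 (mod 13).
  i = 2 (α = 8): (8−2)(8−1)(8−4)(8−6) = 6·7·4·2 = 336 ≡ 11, so v_2 = 11^{−1} = 6 (mod 13).
  i = 3 (α = 1): (1−2)(1−8)(1−4)(1−6) = (−1)·(−7)·(−3)·(−5) = 105 ≡ 1, so v_3 = 1^{−1} = 1 (mod 13).
  i = 4 (α = 4): (4−2)(4−8)(4−1)(4−6) = 2·(−4)·3·(−2) = 48 ≡ 9, so v_4 = 9^{−1} = 3 (mod 13).
  i = 5 (α = 6): (6−2)(6−8)(6−1)(6−4) = 4·(−2)·5·2 = −80 ≡ 11, so v_5 = 11^{−1} = 6 (mod 13).
  v = [10, 6, 1, 3, 6].
Step 2: syndromes of r = [10, 8, 6, 5, 12] (all sums mod 13).
  S_0 = Σ v_i r_i = 10·10 + 6·8 + 1·6 + 3·5 + 6·12 = 241 ≡ 7.
  S_1 = Σ v_i α_i r_i = 10·2·10 + 6·8·8 + 1·1·6 + 3·4·5 + 6·6·12 = 1082 ≡ 3.
  α_i^2 mod 13 = [4, 12, 1, 3, 10].
  S_2 = Σ v_i α_i^2 r_i = 10·4·10 + 6·12·8 + 1·1·6 + 3·3·5 + 6·10·12 = 1747 ≡ 5.
  S = (7, 3, 5) ≠ 0, so r is not a codeword (an error is present).
Step 3: locate the error. For a single error e at position i, S_ℓ = v_i·e·α_i^ℓ, so α_err = S_1/S_0.
  S_0^{−1} = 7^{−1} = 2 (mod 13), so α_err = 3·2 = 6 ≡ 6 = α_5. Error position i = 5.
  Consistency check: S_2/S_1 = 5·9 = 45 ≡ 6 = α_err ✓ (single-error assumption holds).
Step 4: error magnitude e = S_0/v_5 = S_0·∏_{j≠5}(α_5 − α_j) = 7·11 = 77 ≡ 12 (mod 13).
Step 5: correct position 5: c_5 = r_5 − e = 12 − 12 ≡ 0 (mod 13). Hence c = [10, 8, 6, 5, 0].
  Check: interpolating c through the α_i gives m(x) = 2 + 4·x (degree < 2) with m(α_i) = c_i for every i, so c is indeed a codeword.


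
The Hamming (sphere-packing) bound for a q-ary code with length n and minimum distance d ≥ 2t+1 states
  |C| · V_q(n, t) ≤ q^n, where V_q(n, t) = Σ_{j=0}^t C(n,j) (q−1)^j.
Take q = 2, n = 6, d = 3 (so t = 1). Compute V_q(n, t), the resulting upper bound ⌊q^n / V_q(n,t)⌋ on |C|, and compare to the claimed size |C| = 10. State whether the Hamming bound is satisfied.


V_q(n, t) = 7, q^n = 64, Hamming bound = 9, |C| = 10 > bound (violated).

Step 1: Compute V_q(n, t) = Σ_{j=0}^1 C(n, j) (q−1)^j.
  j = 0: C(6,0)·(1)^0 = 1·1 = 1.
  j = 1: C(6,1)·(1)^1 = 6·1 = 6.
  V_q(n, t) = 1 + 6 = 7.
Step 2: q^n = 2^6 = 64.
Step 3: Hamming bound ⌊q^n / V_q(n,t)⌋ = ⌊64/7⌋ = 9.
Step 4: Compare |C| = 10 to 9: violated.
The claimed |C| lies above the Hamming bound, so no 2-ary code of length 6 with d ≥ 3 can have 10 codewords.


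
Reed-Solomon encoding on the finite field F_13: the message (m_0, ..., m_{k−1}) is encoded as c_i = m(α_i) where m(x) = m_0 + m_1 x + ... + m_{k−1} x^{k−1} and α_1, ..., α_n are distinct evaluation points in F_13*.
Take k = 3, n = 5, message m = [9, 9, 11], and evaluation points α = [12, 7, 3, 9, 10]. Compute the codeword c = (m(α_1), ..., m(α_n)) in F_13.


c = [11, 0, 5, 6, 3]

Message polynomial: m(x) = 9 + 9·x + 11·x^2 (mod 13).
For each evaluation point α_i, compute m(α_i) mod 13:
  α_1 = 12: Horner steps 11 → 11 → 11, so m(12) = 11.
  α_2 = 7: Horner steps 11 → 8 → 0, so m(7) = 0.
  α_3 = 3: Horner steps 11 → 3 → 5, so m(3) = 5.
  α_4 = 9: Horner steps 11 → 4 → 6, so m(9) = 6.
  α_5 = 10: Horner steps 11 → 2 → 3, so m(10) = 3.
Codeword c = [11, 0, 5, 6, 3] ∈ F_13^5.


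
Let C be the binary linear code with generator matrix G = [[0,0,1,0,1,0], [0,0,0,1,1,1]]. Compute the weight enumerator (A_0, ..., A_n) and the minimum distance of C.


Weight distribution: A_0 = 1, A_2 = 1, A_3 = 2. Minimum distance d = 2.

Enumerate all 2^2 = 4 messages m ∈ F_2^2.
For each, compute codeword c = mG in F_2^6, then tally its weight.
  m = 00 → c = 000000, weight = 0.
  m = 10 → c = 001010, weight = 2.
  m = 01 → c = 000111, weight = 3.
  m = 11 → c = 001101, weight = 3.
Tally weights:
  weight 0: 1 codewords.
  weight 2: 1 codewords.
  weight 3: 2 codewords.
Minimum distance d = smallest w > 0 with A_w > 0 = 2.
Sanity: Σ A_w = 4 = 2^2 = 4 ✓.


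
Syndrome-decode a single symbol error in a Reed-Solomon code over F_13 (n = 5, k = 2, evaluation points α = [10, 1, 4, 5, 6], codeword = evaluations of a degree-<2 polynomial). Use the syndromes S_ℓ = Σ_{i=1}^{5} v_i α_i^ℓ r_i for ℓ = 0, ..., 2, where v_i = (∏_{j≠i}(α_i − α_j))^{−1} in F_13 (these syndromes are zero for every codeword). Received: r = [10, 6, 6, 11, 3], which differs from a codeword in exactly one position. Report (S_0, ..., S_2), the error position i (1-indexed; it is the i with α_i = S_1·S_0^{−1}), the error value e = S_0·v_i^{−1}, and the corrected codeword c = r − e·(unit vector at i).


S = (4, 4, 4), error at position 2, error magnitude e = 2, c = [10, 4, 6, 11, 3].

Step 1: column multipliers v_i = (∏_{j≠i}(α_i − α_j))^{−1} mod 13.
  i = 1 (α = 10): (10−1)(10−4)(10−5)(10−6) = 9·6·5·4 = 1080 ≡ 1, so v_1 = 1^{−1} = 1 (mod 13).
  i = 2 (α = 1): (1−10)(1−4)(1−5)(1−6) = (−9)·(−3)·(−4)·(−5) = 540 ≡ 7, so v_2 = 7^{−1} = 2 (mod 13).
  i = 3 (α = 4): (4−10)(4−1)(4−5)(4−6) = (−6)·3·(−1)·(−2) = −36 ≡ 3, so v_3 = 3^{−1} = 9 (mod 13).
  i = 4 (α = 5): (5−10)(5−1)(5−4)(5−6) = (−5)·4·1·(−1) = 20 ≡ 7, so v_4 = 7^{−1} = 2 (mod 13).
  i = 5 (α = 6): (6−10)(6−1)(6−4)(6−5) = (−4)·5·2·1 = −40 ≡ 12, so v_5 = 12^{−1} = 12 (mod 13).
  v = [1, 2, 9, 2, 12].
Step 2: syndromes of r = [10, 6, 6, 11, 3] (all sums mod 13).
  S_0 = Σ v_i r_i = 1·10 + 2·6 + 9·6 + 2·11 + 12·3 = 134 ≡ 4.
  S_1 = Σ v_i α_i r_i = 1·10·10 + 2·1·6 + 9·4·6 + 2·5·11 + 12·6·3 = 654 ≡ 4.
  α_i^2 mod 13 = [9, 1, 3, 12, 10].
  S_2 = Σ v_i α_i^2 r_i = 1·9·10 + 2·1·6 + 9·3·6 + 2·12·11 + 12·10·3 = 888 ≡ 4.
  S = (4, 4, 4) ≠ 0, so r is not a codeword (an error is present).
Step 3: locate the error. For a single error e at position i, S_ℓ = v_i·e·α_i^ℓ, so α_err = S_1/S_0.
  S_0^{−1} = 4^{−1} = 10 (mod 13), so α_err = 4·10 = 40 ≡ 1 = α_2. Error position i = 2.
  Consistency check: S_2/S_1 = 4·10 = 40 ≡ 1 = α_err ✓ (single-error assumption holds).
Step 4: error magnitude e = S_0/v_2 = S_0·∏_{j≠2}(α_2 − α_j) = 4·7 = 28 ≡ 2 (mod 13).
Step 5: correct position 2: c_2 = r_2 − e = 6 − 2 ≡ 4 (mod 13). Hence c = [10, 4, 6, 11, 3].
  Check: interpolating c through the α_i gives m(x) = 12 + 5·x (degree < 2) with m(α_i) = c_i for every i, so c is indeed a codeword.


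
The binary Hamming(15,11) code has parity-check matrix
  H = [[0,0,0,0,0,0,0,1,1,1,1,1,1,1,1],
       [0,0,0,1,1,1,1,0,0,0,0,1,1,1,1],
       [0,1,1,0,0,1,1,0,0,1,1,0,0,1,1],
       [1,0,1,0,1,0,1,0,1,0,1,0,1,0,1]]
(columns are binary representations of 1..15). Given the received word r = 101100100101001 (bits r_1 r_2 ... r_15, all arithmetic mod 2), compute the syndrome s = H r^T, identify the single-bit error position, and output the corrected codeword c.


s = (1, 0, 0, 0)^T, error position = 8, corrected codeword c = 101100110101001

Compute s = H r^T mod 2 one row at a time:
  s_1 = 0 + 0 + 1 + 0 + 1 + 0 + 0 + 1 = 3 ≡ 1 (mod 2).
  s_2 = 1 + 0 + 0 + 1 + 1 + 0 + 0 + 1 = 4 ≡ 0 (mod 2).
  s_3 = 0 + 1 + 0 + 1 + 1 + 0 + 0 + 1 = 4 ≡ 0 (mod 2).
  s_4 = 1 + 1 + 0 + 1 + 0 + 0 + 0 + 1 = 4 ≡ 0 (mod 2).
s = (1, 0, 0, 0)^T — this equals column 8 of H (binary 1000), so error is at position 8.
Correct: flip bit 8 of r = 101100100101001 to get c = 101100110101001.


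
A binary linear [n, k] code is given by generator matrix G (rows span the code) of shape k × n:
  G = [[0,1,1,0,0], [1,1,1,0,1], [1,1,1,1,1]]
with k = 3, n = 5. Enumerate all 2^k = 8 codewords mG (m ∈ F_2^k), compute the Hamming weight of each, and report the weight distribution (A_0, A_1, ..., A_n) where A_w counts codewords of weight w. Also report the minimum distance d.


Weight distribution: A_0 = 1, A_1 = 1, A_2 = 2, A_3 = 2, A_4 = 1, A_5 = 1. Minimum distance d = 1.

Enumerate all 2^3 = 8 messages m ∈ F_2^3.
For each, compute codeword c = mG in F_2^5, then tally its weight.
  m = 000 → c = 00000, weight = 0.
  m = 100 → c = 01100, weight = 2.
  m = 010 → c = 11101, weight = 4.
  m = 110 → c = 10001, weight = 2.
  m = 001 → c = 11111, weight = 5.
  m = 101 → c = 10011, weight = 3.
  m = 011 → c = 00010, weight = 1.
  m = 111 → c = 01110, weight = 3.
Tally weights:
  weight 0: 1 codewords.
  weight 1: 1 codewords.
  weight 2: 2 codewords.
  weight 3: 2 codewords.
  weight 4: 1 codewords.
  weight 5: 1 codewords.
Minimum distance d = smallest w > 0 with A_w > 0 = 1.
Sanity: Σ A_w = 8 = 2^3 = 8 ✓.


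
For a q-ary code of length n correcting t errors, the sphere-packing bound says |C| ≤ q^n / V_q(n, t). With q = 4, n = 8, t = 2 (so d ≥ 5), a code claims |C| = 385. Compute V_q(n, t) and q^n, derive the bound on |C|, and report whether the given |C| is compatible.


V_q(n, t) = 277, q^n = 65536, Hamming bound = 236, |C| = 385 > bound (violated).

Step 1: Compute V_q(n, t) = Σ_{j=0}^2 C(n, j) (q−1)^j.
  j = 0: C(8,0)·(3)^0 = 1·1 = 1.
  j = 1: C(8,1)·(3)^1 = 8·3 = 24.
  j = 2: C(8,2)·(3)^2 = 28·9 = 252.
  V_q(n, t) = 1 + 24 + 252 = 277.
Step 2: q^n = 4^8 = 65536.
Step 3: Hamming bound ⌊q^n / V_q(n,t)⌋ = ⌊65536/277⌋ = 236.
Step 4: Compare |C| = 385 to 236: violated.
The claimed |C| lies above the Hamming bound, so no 4-ary code of length 8 with d ≥ 5 can have 385 codewords.


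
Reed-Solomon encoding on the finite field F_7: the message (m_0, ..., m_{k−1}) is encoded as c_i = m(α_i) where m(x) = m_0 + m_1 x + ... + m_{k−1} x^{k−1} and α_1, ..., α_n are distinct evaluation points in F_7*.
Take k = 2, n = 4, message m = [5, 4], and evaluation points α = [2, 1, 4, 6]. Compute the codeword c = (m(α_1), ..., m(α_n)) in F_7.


c = [6, 2, 0, 1]

Message polynomial: m(x) = 5 + 4·x (mod 7).
For each evaluation point α_i, compute m(α_i) mod 7:
  α_1 = 2: Horner steps 4 → 6, so m(2) = 6.
  α_2 = 1: Horner steps 4 → 2, so m(1) = 2.
  α_3 = 4: Horner steps 4 → 0, so m(4) = 0.
  α_4 = 6: Horner steps 4 → 1, so m(6) = 1.
Codeword c = [6, 2, 0, 1] ∈ F_7^4.


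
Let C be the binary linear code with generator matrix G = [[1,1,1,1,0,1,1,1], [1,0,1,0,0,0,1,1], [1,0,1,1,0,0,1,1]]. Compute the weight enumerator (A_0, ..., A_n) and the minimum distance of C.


Weight distribution: A_0 = 1, A_1 = 1, A_2 = 1, A_3 = 1, A_4 = 1, A_5 = 1, A_6 = 1, A_7 = 1. Minimum distance d = 1.

Enumerate all 2^3 = 8 messages m ∈ F_2^3.
For each, compute codeword c = mG in F_2^8, then tally its weight.
  m = 000 → c = 00000000, weight = 0.
  m = 100 → c = 11110111, weight = 7.
  m = 010 → c = 10100011, weight = 4.
  m = 110 → c = 01010100, weight = 3.
  m = 001 → c = 10110011, weight = 5.
  m = 101 → c = 01000100, weight = 2.
  m = 011 → c = 00010000, weight = 1.
  m = 111 → c = 11100111, weight = 6.
Tally weights:
  weight 0: 1 codewords.
  weight 1: 1 codewords.
  weight 2: 1 codewords.
  weight 3: 1 codewords.
  weight 4: 1 codewords.
  weight 5: 1 codewords.
  weight 6: 1 codewords.
  weight 7: 1 codewords.
Minimum distance d = smallest w > 0 with A_w > 0 = 1.
Sanity: Σ A_w = 8 = 2^3 = 8 ✓.


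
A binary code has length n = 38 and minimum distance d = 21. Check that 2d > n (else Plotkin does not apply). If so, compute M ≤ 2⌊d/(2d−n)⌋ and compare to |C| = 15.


Plotkin bound M ≤ 10; given |C| = 15 > bound (violated).

Check applicability: 2d = 42, n = 38.
2d − n = 4 > 0, so Plotkin applies.
Compute d/(2d−n) = 21/4 ≈ 5.2500.
⌊d/(2d−n)⌋ = 5.
Plotkin bound: M ≤ 2·5 = 10.
Given |C| = 15, check: VIOLATED.
This |C| is above the Plotkin bound, so no binary code with n = 38, d = 21 and 15 codewords exists.


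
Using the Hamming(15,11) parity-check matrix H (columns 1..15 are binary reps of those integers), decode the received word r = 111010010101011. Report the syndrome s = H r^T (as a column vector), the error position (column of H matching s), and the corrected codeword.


s = (1, 0, 1, 0)^T, error position = 10, corrected codeword c = 111010010001011

Compute s = H r^T mod 2 one row at a time:
  s_1 = 1 + 0 + 1 + 0 + 1 + 0 + 1 + 1 = 5 ≡ 1 (mod 2).
  s_2 = 0 + 1 + 0 + 0 + 1 + 0 + 1 + 1 = 4 ≡ 0 (mod 2).
  s_3 = 1 + 1 + 0 + 0 + 1 + 0 + 1 + 1 = 5 ≡ 1 (mod 2).
  s_4 = 1 + 1 + 1 + 0 + 0 + 0 + 0 + 1 = 4 ≡ 0 (mod 2).
s = (1, 0, 1, 0)^T — this equals column 10 of H (binary 1010), so error is at position 10.
Correct: flip bit 10 of r = 111010010101011 to get c = 111010010001011.


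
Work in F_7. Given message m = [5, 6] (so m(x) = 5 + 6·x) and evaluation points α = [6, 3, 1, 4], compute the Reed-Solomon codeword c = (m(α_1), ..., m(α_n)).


c = [6, 2, 4, 1]

Message polynomial: m(x) = 5 + 6·x (mod 7).
For each evaluation point α_i, compute m(α_i) mod 7:
  α_1 = 6: Horner steps 6 → 6, so m(6) = 6.
  α_2 = 3: Horner steps 6 → 2, so m(3) = 2.
  α_3 = 1: Horner steps 6 → 4, so m(1) = 4.
  α_4 = 4: Horner steps 6 → 1, so m(4) = 1.
Codeword c = [6, 2, 4, 1] ∈ F_7^4.


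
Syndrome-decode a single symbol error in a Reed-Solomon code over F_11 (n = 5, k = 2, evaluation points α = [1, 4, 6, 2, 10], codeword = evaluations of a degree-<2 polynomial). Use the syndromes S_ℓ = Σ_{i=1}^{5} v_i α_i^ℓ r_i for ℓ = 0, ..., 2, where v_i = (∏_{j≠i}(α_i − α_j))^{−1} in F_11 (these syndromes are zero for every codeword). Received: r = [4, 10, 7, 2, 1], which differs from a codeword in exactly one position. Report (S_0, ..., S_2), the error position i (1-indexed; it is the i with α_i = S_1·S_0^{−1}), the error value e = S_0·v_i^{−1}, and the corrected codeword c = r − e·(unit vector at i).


S = (2, 2, 2), error at position 1, error magnitude e = 6, c = [9, 10, 7, 2, 1].

Step 1: column multipliers v_i = (∏_{j≠i}(α_i − α_j))^{−1} mod 11.
  i = 1 (α = 1): (1−4)(1−6)(1−2)(1−10) = (−3)·(−5)·(−1)·(−9) = 135 ≡ 3, so v_1 = 3^{−1} = 4 (mod 11).
  i = 2 (α = 4): (4−1)(4−6)(4−2)(4−10) = 3·(−2)·2·(−6) = 72 ≡ 6, so v_2 = 6^{−1} = 2 (mod 11).
  i = 3 (α = 6): (6−1)(6−4)(6−2)(6−10) = 5·2·4·(−4) = −160 ≡ 5, so v_3 = 5^{−1} = 9 (mod 11).
  i = 4 (α = 2): (2−1)(2−4)(2−6)(2−10) = 1·(−2)·(−4)·(−8) = −64 ≡ 2, so v_4 = 2^{−1} = 6 (mod 11).
  i = 5 (α = 10): (10−1)(10−4)(10−6)(10−2) = 9·6·4·8 = 1728 ≡ 1, so v_5 = 1^{−1} = 1 (mod 11).
  v = [4, 2, 9, 6, 1].
Step 2: syndromes of r = [4, 10, 7, 2, 1] (all sums mod 11).
  S_0 = Σ v_i r_i = 4·4 + 2·10 + 9·7 + 6·2 + 1·1 = 112 ≡ 2.
  S_1 = Σ v_i α_i r_i = 4·1·4 + 2·4·10 + 9·6·7 + 6·2·2 + 1·10·1 = 508 ≡ 2.
  α_i^2 mod 11 = [1, 5, 3, 4, 1].
  S_2 = Σ v_i α_i^2 r_i = 4·1·4 + 2·5·10 + 9·3·7 + 6·4·2 + 1·1·1 = 354 ≡ 2.
  S = (2, 2, 2) ≠ 0, so r is not a codeword (an error is present).
Step 3: locate the error. For a single error e at position i, S_ℓ = v_i·e·α_i^ℓ, so α_err = S_1/S_0.
  S_0^{−1} = 2^{−1} = 6 (mod 11), so α_err = 2·6 = 12 ≡ 1 = α_1. Error position i = 1.
  Consistency check: S_2/S_1 = 2·6 = 12 ≡ 1 = α_err ✓ (single-error assumption holds).
Step 4: error magnitude e = S_0/v_1 = S_0·∏_{j≠1}(α_1 − α_j) = 2·3 = 6 ≡ 6 (mod 11).
Step 5: correct position 1: c_1 = r_1 − e = 4 − 6 ≡ 9 (mod 11). Hence c = [9, 10, 7, 2, 1].
  Check: interpolating c through the α_i gives m(x) = 5 + 4·x (degree < 2) with m(α_i) = c_i for every i, so c is indeed a codeword.


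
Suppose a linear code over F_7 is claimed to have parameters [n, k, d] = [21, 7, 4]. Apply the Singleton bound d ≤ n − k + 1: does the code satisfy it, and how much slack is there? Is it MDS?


Singleton RHS = n − k + 1 = 15, slack = 11, bound satisfied, not MDS.

Singleton bound: d ≤ n − k + 1.
Here n = 21, k = 7, so n − k + 1 = 15.
Given d = 4, check d ≤ 15: YES.
Slack = (n − k + 1) − d = 11.
The code is NOT MDS (slack = 11 > 0).
Description: the claimed parameters are [21, 7, 4]_7; such a code would be non-MDS.


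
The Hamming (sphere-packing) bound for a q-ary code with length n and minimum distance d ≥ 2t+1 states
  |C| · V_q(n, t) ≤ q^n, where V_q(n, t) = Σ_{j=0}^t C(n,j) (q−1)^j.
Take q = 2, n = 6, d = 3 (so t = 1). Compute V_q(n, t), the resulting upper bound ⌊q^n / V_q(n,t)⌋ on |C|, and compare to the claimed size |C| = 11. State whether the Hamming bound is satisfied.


V_q(n, t) = 7, q^n = 64, Hamming bound = 9, |C| = 11 > bound (violated).

Step 1: Compute V_q(n, t) = Σ_{j=0}^1 C(n, j) (q−1)^j.
  j = 0: C(6,0)·(1)^0 = 1·1 = 1.
  j = 1: C(6,1)·(1)^1 = 6·1 = 6.
  V_q(n, t) = 1 + 6 = 7.
Step 2: q^n = 2^6 = 64.
Step 3: Hamming bound ⌊q^n / V_q(n,t)⌋ = ⌊64/7⌋ = 9.
Step 4: Compare |C| = 11 to 9: violated.
The claimed |C| lies above the Hamming bound, so no 2-ary code of length 6 with d ≥ 3 can have 11 codewords.


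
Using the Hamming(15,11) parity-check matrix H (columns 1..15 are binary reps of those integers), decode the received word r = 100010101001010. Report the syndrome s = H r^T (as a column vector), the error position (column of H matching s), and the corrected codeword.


s = (1, 0, 0, 0)^T, error position = 8, corrected codeword c = 100010111001010

Compute s = H r^T mod 2 one row at a time:
  s_1 = 0 + 1 + 0 + 0 + 1 + 0 + 1 + 0 = 3 ≡ 1 (mod 2).
  s_2 = 0 + 1 + 0 + 1 + 1 + 0 + 1 + 0 = 4 ≡ 0 (mod 2).
  s_3 = 0 + 0 + 0 + 1 + 0 + 0 + 1 + 0 = 2 ≡ 0 (mod 2).
  s_4 = 1 + 0 + 1 + 1 + 1 + 0 + 0 + 0 = 4 ≡ 0 (mod 2).
s = (1, 0, 0, 0)^T — this equals column 8 of H (binary 1000), so error is at position 8.
Correct: flip bit 8 of r = 100010101001010 to get c = 100010111001010.


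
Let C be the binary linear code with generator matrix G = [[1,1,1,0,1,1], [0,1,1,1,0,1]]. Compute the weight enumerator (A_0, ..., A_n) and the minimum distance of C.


Weight distribution: A_0 = 1, A_3 = 1, A_4 = 1, A_5 = 1. Minimum distance d = 3.

Enumerate all 2^2 = 4 messages m ∈ F_2^2.
For each, compute codeword c = mG in F_2^6, then tally its weight.
  m = 00 → c = 000000, weight = 0.
  m = 10 → c = 111011, weight = 5.
  m = 01 → c = 011101, weight = 4.
  m = 11 → c = 100110, weight = 3.
Tally weights:
  weight 0: 1 codewords.
  weight 3: 1 codewords.
  weight 4: 1 codewords.
  weight 5: 1 codewords.
Minimum distance d = smallest w > 0 with A_w > 0 = 3.
Sanity: Σ A_w = 4 = 2^2 = 4 ✓.


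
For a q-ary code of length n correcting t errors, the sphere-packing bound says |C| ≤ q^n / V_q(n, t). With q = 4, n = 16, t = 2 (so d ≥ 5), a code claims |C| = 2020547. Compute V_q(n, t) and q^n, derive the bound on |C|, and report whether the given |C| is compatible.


V_q(n, t) = 1129, q^n = 4294967296, Hamming bound = 3804222, |C| = 2020547 ≤ bound (satisfied).

Step 1: Compute V_q(n, t) = Σ_{j=0}^2 C(n, j) (q−1)^j.
  j = 0: C(16,0)·(3)^0 = 1·1 = 1.
  j = 1: C(16,1)·(3)^1 = 16·3 = 48.
  j = 2: C(16,2)·(3)^2 = 120·9 = 1080.
  V_q(n, t) = 1 + 48 + 1080 = 1129.
Step 2: q^n = 4^16 = 4294967296.
Step 3: Hamming bound ⌊q^n / V_q(n,t)⌋ = ⌊4294967296/1129⌋ = 3804222.
Step 4: Compare |C| = 2020547 to 3804222: satisfied.
The claimed |C| lies below the Hamming bound.


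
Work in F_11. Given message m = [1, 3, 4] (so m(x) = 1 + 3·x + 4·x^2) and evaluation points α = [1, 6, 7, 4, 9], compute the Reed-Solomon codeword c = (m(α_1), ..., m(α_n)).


c = [8, 9, 9, 0, 0]

Message polynomial: m(x) = 1 + 3·x + 4·x^2 (mod 11).
For each evaluation point α_i, compute m(α_i) mod 11:
  α_1 = 1: Horner steps 4 → 7 → 8, so m(1) = 8.
  α_2 = 6: Horner steps 4 → 5 → 9, so m(6) = 9.
  α_3 = 7: Horner steps 4 → 9 → 9, so m(7) = 9.
  α_4 = 4: Horner steps 4 → 8 → 0, so m(4) = 0.
  α_5 = 9: Horner steps 4 → 6 → 0, so m(9) = 0.
Codeword c = [8, 9, 9, 0, 0] ∈ F_11^5.


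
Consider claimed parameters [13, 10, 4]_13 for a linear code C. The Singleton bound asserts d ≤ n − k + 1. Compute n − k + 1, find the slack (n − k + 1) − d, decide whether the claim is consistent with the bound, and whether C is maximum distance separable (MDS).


Singleton RHS = n − k + 1 = 4, slack = 0, bound satisfied, MDS.

Singleton bound: d ≤ n − k + 1.
Here n = 13, k = 10, so n − k + 1 = 4.
Given d = 4, check d ≤ 4: YES.
Slack = (n − k + 1) − d = 0.
The code is MDS (slack = 0).
Description: the claimed parameters are [13, 10, 4]_13; such a code would be MDS (meets Singleton bound).


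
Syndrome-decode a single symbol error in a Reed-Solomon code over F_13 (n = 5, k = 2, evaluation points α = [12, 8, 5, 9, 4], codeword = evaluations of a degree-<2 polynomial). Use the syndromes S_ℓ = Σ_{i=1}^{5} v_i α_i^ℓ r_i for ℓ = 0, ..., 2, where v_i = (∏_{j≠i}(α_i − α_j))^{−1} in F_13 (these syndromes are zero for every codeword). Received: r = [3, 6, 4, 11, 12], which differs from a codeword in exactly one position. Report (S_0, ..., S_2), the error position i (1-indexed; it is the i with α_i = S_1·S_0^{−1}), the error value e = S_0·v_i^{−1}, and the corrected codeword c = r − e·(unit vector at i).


S = (9, 4, 9), error at position 1, error magnitude e = 3, c = [0, 6, 4, 11, 12].

Step 1: column multipliers v_i = (∏_{j≠i}(α_i − α_j))^{−1} mod 13.
  i = 1 (α = 12): (12−8)(12−5)(12−9)(12−4) = 4·7·3·8 = 672 ≡ 9, so v_1 = 9^{−1} = 3 (mod 13).
  i = 2 (α = 8): (8−12)(8−5)(8−9)(8−4) = (−4)·3·(−1)·4 = 48 ≡ 9, so v_2 = 9^{−1} = 3 (mod 13).
  i = 3 (α = 5): (5−12)(5−8)(5−9)(5−4) = (−7)·(−3)·(−4)·1 = −84 ≡ 7, so v_3 = 7^{−1} = 2 (mod 13).
  i = 4 (α = 9): (9−12)(9−8)(9−5)(9−4) = (−3)·1·4·5 = −60 ≡ 5, so v_4 = 5^{−1} = 8 (mod 13).
  i = 5 (α = 4): (4−12)(4−8)(4−5)(4−9) = (−8)·(−4)·(−1)·(−5) = 160 ≡ 4, so v_5 = 4^{−1} = 10 (mod 13).
  v = [3, 3, 2, 8, 10].
Step 2: syndromes of r = [3, 6, 4, 11, 12] (all sums mod 13).
  S_0 = Σ v_i r_i = 3·3 + 3·6 + 2·4 + 8·11 + 10·12 = 243 ≡ 9.
  S_1 = Σ v_i α_i r_i = 3·12·3 + 3·8·6 + 2·5·4 + 8·9·11 + 10·4·12 = 1564 ≡ 4.
  α_i^2 mod 13 = [1, 12, 12, 3, 3].
  S_2 = Σ v_i α_i^2 r_i = 3·1·3 + 3·12·6 + 2·12·4 + 8·3·11 + 10·3·12 = 945 ≡ 9.
  S = (9, 4, 9) ≠ 0, so r is not a codeword (an error is present).
Step 3: locate the error. For a single error e at position i, S_ℓ = v_i·e·α_i^ℓ, so α_err = S_1/S_0.
  S_0^{−1} = 9^{−1} = 3 (mod 13), so α_err = 4·3 = 12 ≡ 12 = α_1. Error position i = 1.
  Consistency check: S_2/S_1 = 9·10 = 90 ≡ 12 = α_err ✓ (single-error assumption holds).
Step 4: error magnitude e = S_0/v_1 = S_0·∏_{j≠1}(α_1 − α_j) = 9·9 = 81 ≡ 3 (mod 13).
Step 5: correct position 1: c_1 = r_1 − e = 3 − 3 ≡ 0 (mod 13). Hence c = [0, 6, 4, 11, 12].
  Check: interpolating c through the α_i gives m(x) = 5 + 5·x (degree < 2) with m(α_i) = c_i for every i, so c is indeed a codeword.


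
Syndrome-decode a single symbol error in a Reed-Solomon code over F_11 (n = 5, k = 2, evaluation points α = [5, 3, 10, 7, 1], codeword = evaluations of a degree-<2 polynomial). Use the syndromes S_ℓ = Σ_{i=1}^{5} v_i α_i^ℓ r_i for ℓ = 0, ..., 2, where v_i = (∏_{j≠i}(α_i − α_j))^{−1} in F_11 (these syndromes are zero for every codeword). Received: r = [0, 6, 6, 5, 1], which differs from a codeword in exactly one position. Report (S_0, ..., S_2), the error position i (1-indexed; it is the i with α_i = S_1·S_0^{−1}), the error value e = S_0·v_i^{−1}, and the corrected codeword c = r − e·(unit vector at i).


S = (1, 10, 1), error at position 3, error magnitude e = 10, c = [0, 6, 7, 5, 1].

Step 1: column multipliers v_i = (∏_{j≠i}(α_i − α_j))^{−1} mod 11.
  i = 1 (α = 5): (5−3)(5−10)(5−7)(5−1) = 2·(−5)·(−2)·4 = 80 ≡ 3, so v_1 = 3^{−1} = 4 (mod 11).
  i = 2 (α = 3): (3−5)(3−10)(3−7)(3−1) = (−2)·(−7)·(−4)·2 = −112 ≡ 9, so v_2 = 9^{−1} = 5 (mod 11).
  i = 3 (α = 10): (10−5)(10−3)(10−7)(10−1) = 5·7·3·9 = 945 ≡ 10, so v_3 = 10^{−1} = 10 (mod 11).
  i = 4 (α = 7): (7−5)(7−3)(7−10)(7−1) = 2·4·(−3)·6 = −144 ≡ 10, so v_4 = 10^{−1} = 10 (mod 11).
  i = 5 (α = 1): (1−5)(1−3)(1−10)(1−7) = (−4)·(−2)·(−9)·(−6) = 432 ≡ 3, so v_5 = 3^{−1} = 4 (mod 11).
  v = [4, 5, 10, 10, 4].
Step 2: syndromes of r = [0, 6, 6, 5, 1] (all sums mod 11).
  S_0 = Σ v_i r_i = 4·0 + 5·6 + 10·6 + 10·5 + 4·1 = 144 ≡ 1.
  S_1 = Σ v_i α_i r_i = 4·5·0 + 5·3·6 + 10·10·6 + 10·7·5 + 4·1·1 = 1044 ≡ 10.
  α_i^2 mod 11 = [3, 9, 1, 5, 1].
  S_2 = Σ v_i α_i^2 r_i = 4·3·0 + 5·9·6 + 10·1·6 + 10·5·5 + 4·1·1 = 584 ≡ 1.
  S = (1, 10, 1) ≠ 0, so r is not a codeword (an error is present).
Step 3: locate the error. For a single error e at position i, S_ℓ = v_i·e·α_i^ℓ, so α_err = S_1/S_0.
  S_0^{−1} = 1^{−1} = 1 (mod 11), so α_err = 10·1 = 10 ≡ 10 = α_3. Error position i = 3.
  Consistency check: S_2/S_1 = 1·10 = 10 ≡ 10 = α_err ✓ (single-error assumption holds).
Step 4: error magnitude e = S_0/v_3 = S_0·∏_{j≠3}(α_3 − α_j) = 1·10 = 10 ≡ 10 (mod 11).
Step 5: correct position 3: c_3 = r_3 − e = 6 − 10 ≡ 7 (mod 11). Hence c = [0, 6, 7, 5, 1].
  Check: interpolating c through the α_i gives m(x) = 4 + 8·x (degree < 2) with m(α_i) = c_i for every i, so c is indeed a codeword.


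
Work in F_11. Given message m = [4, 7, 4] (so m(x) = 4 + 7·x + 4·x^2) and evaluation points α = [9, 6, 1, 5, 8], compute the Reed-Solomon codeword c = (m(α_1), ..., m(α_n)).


c = [6, 3, 4, 7, 8]

Message polynomial: m(x) = 4 + 7·x + 4·x^2 (mod 11).
For each evaluation point α_i, compute m(α_i) mod 11:
  α_1 = 9: Horner steps 4 → 10 → 6, so m(9) = 6.
  α_2 = 6: Horner steps 4 → 9 → 3, so m(6) = 3.
  α_3 = 1: Horner steps 4 → 0 → 4, so m(1) = 4.
  α_4 = 5: Horner steps 4 → 5 → 7, so m(5) = 7.
  α_5 = 8: Horner steps 4 → 6 → 8, so m(8) = 8.
Codeword c = [6, 3, 4, 7, 8] ∈ F_11^5.


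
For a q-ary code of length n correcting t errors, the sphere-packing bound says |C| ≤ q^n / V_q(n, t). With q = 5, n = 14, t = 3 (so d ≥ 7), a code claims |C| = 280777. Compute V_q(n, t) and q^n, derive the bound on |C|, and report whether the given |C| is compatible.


V_q(n, t) = 24809, q^n = 6103515625, Hamming bound = 246020, |C| = 280777 > bound (violated).

Step 1: Compute V_q(n, t) = Σ_{j=0}^3 C(n, j) (q−1)^j.
  j = 0: C(14,0)·(4)^0 = 1·1 = 1.
  j = 1: C(14,1)·(4)^1 = 14·4 = 56.
  j = 2: C(14,2)·(4)^2 = 91·16 = 1456.
  j = 3: C(14,3)·(4)^3 = 364·64 = 23296.
  V_q(n, t) = 1 + 56 + 1456 + 23296 = 24809.
Step 2: q^n = 5^14 = 6103515625.
Step 3: Hamming bound ⌊q^n / V_q(n,t)⌋ = ⌊6103515625/24809⌋ = 246020.
Step 4: Compare |C| = 280777 to 246020: violated.
The claimed |C| lies above the Hamming bound, so no 5-ary code of length 14 with d ≥ 7 can have 280777 codewords.


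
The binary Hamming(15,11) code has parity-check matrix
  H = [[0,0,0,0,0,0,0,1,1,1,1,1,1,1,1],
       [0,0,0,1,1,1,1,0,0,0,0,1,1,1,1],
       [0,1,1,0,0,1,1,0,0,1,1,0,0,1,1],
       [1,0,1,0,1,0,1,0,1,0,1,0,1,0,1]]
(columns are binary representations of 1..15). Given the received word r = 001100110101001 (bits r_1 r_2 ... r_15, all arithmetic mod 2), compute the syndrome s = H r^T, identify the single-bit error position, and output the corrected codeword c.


s = (0, 0, 0, 1)^T, error position = 1, corrected codeword c = 101100110101001

Compute s = H r^T mod 2 one row at a time:
  s_1 = 1 + 0 + 1 + 0 + 1 + 0 + 0 + 1 = 4 ≡ 0 (mod 2).
  s_2 = 1 + 0 + 0 + 1 + 1 + 0 + 0 + 1 = 4 ≡ 0 (mod 2).
  s_3 = 0 + 1 + 0 + 1 + 1 + 0 + 0 + 1 = 4 ≡ 0 (mod 2).
  s_4 = 0 + 1 + 0 + 1 + 0 + 0 + 0 + 1 = 3 ≡ 1 (mod 2).
s = (0, 0, 0, 1)^T — this equals column 1 of H (binary 0001), so error is at position 1.
Correct: flip bit 1 of r = 001100110101001 to get c = 101100110101001.


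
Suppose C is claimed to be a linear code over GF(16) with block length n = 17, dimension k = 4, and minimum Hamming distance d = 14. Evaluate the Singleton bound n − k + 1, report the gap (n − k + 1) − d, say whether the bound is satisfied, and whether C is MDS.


Singleton RHS = n − k + 1 = 14, slack = 0, bound satisfied, MDS.

Singleton bound: d ≤ n − k + 1.
Here n = 17, k = 4, so n − k + 1 = 14.
Given d = 14, check d ≤ 14: YES.
Slack = (n − k + 1) − d = 0.
The code is MDS (slack = 0).
Description: the claimed parameters are [17, 4, 14]_16; such a code would be MDS (meets Singleton bound).


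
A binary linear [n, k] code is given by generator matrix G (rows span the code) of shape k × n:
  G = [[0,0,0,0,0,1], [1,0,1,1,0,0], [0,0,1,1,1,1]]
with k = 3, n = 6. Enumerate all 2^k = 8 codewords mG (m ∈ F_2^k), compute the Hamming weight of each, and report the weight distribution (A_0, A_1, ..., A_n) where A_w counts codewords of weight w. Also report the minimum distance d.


Weight distribution: A_0 = 1, A_1 = 1, A_2 = 1, A_3 = 3, A_4 = 2. Minimum distance d = 1.

Enumerate all 2^3 = 8 messages m ∈ F_2^3.
For each, compute codeword c = mG in F_2^6, then tally its weight.
  m = 000 → c = 000000, weight = 0.
  m = 100 → c = 000001, weight = 1.
  m = 010 → c = 101100, weight = 3.
  m = 110 → c = 101101, weight = 4.
  m = 001 → c = 001111, weight = 4.
  m = 101 → c = 001110, weight = 3.
  m = 011 → c = 100011, weight = 3.
  m = 111 → c = 100010, weight = 2.
Tally weights:
  weight 0: 1 codewords.
  weight 1: 1 codewords.
  weight 2: 1 codewords.
  weight 3: 3 codewords.
  weight 4: 2 codewords.
Minimum distance d = smallest w > 0 with A_w > 0 = 1.
Sanity: Σ A_w = 8 = 2^3 = 8 ✓.


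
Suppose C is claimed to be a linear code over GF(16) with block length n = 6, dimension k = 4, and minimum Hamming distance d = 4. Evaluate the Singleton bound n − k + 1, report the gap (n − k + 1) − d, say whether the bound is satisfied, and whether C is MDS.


Singleton RHS = n − k + 1 = 3, slack = -1, bound violated (no such code; not MDS).

Singleton bound: d ≤ n − k + 1.
Here n = 6, k = 4, so n − k + 1 = 3.
Given d = 4, check d ≤ 3: NO.
Slack = (n − k + 1) − d = -1.
The slack is negative: d = 4 exceeds n − k + 1 = 3 by 1, so the Singleton bound is violated and no linear [6, 4, 4]_16 code can exist. In particular it is not MDS (MDS requires d = n − k + 1 exactly).
Description: the claimed parameters are [6, 4, 4]_16; such a code would be impossible (violates the Singleton bound).


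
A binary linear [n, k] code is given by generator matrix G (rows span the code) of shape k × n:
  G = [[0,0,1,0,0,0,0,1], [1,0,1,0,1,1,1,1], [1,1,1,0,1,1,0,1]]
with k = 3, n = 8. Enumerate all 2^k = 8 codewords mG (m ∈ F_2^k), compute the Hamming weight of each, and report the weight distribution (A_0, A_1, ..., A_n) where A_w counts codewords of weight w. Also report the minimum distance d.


Weight distribution: A_0 = 1, A_2 = 2, A_4 = 3, A_6 = 2. Minimum distance d = 2.

Enumerate all 2^3 = 8 messages m ∈ F_2^3.
For each, compute codeword c = mG in F_2^8, then tally its weight.
  m = 000 → c = 00000000, weight = 0.
  m = 100 → c = 00100001, weight = 2.
  m = 010 → c = 10101111, weight = 6.
  m = 110 → c = 10001110, weight = 4.
  m = 001 → c = 11101101, weight = 6.
  m = 101 → c = 11001100, weight = 4.
  m = 011 → c = 01000010, weight = 2.
  m = 111 → c = 01100011, weight = 4.
Tally weights:
  weight 0: 1 codewords.
  weight 2: 2 codewords.
  weight 4: 3 codewords.
  weight 6: 2 codewords.
Minimum distance d = smallest w > 0 with A_w > 0 = 2.
Sanity: Σ A_w = 8 = 2^3 = 8 ✓.
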